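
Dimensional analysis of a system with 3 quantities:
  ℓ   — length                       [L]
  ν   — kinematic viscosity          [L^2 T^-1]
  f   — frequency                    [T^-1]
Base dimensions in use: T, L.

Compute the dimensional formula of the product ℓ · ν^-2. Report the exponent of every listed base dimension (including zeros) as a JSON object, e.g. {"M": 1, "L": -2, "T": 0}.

{"T": 2, "L": -3}

Exponent matrix [T,L] × [ℓ,ν,f]:
  T: [ 0 -1 -1]
  L: [ 1  2  0]
  [T]: (1)·0+(-2)·-1 = 2
  [L]: (1)·1+(-2)·2 = -3
⇒ T^2 L^-3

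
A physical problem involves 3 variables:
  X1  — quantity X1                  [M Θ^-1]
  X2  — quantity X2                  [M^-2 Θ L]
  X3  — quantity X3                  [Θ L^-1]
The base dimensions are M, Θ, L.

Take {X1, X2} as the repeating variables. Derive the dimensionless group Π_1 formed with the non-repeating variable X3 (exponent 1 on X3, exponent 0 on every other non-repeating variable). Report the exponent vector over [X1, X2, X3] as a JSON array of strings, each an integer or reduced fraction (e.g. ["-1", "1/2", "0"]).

["2", "1", "1"]

Exponent matrix [M,Θ,L] × [X1,X2,X3]:
  M: [ 1 -2  0]
  Θ: [-1  1  1]
  L: [ 0  1 -1]
Echelon form has 2 nonzero rows (pivots: X1,X2)
Pivot set = {X1,X2}, free = {X3}
RREF:
  r0: [   1    0   -2]
  r1: [   0    1   -1]
  r2: [   0    0    0]
Fix exponent of X3 at 1; solve each RREF row for its pivot's exponent:
  r0: exp(X1) + (-2)·1 = 0 ⇒ exp(X1) = 2
  r1: exp(X2) + (-1)·1 = 0 ⇒ exp(X2) = 1
Π_1 = X1^2 · X2 · X3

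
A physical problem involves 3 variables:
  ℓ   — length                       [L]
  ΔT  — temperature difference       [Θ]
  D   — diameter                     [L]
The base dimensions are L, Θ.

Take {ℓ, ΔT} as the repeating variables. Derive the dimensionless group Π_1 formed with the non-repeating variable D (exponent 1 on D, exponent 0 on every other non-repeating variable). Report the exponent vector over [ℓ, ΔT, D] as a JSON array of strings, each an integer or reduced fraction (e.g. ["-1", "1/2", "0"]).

["-1", "0", "1"]

Exponent matrix [L,Θ] × [ℓ,ΔT,D]:
  L: [ 1  0  1]
  Θ: [ 0  1  0]
RREF → pivots at {ℓ,ΔT} ⇒ r = 2
Pivot set = {ℓ,ΔT}, free = {D}
RREF:
  r0: [   1    0    1]
  r1: [   0    1    0]
Fix exponent of D at 1; solve each RREF row for its pivot's exponent:
  r0: exp(ℓ) + (1)·1 = 0 ⇒ exp(ℓ) = -1
  r1: exp(ΔT) + (0)·1 = 0 ⇒ exp(ΔT) = 0
Π_1 = ℓ^-1 · D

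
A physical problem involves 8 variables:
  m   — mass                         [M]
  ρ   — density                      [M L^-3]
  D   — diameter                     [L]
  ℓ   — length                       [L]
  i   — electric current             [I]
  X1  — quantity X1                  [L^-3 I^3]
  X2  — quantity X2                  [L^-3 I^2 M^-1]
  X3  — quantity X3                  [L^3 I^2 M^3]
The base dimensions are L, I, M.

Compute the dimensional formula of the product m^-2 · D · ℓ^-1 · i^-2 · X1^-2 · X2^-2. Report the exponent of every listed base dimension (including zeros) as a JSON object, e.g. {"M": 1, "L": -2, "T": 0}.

Write exponents as rows L,I,M / cols m,ρ,D,ℓ,i,X1,X2,X3:
  L: [ 0 -3  1  1  0 -3 -3  3]
  I: [ 0  0  0  0  1  3  2  2]
  M: [ 1  1  0  0  0  0 -1  3]
  [L]: (-2)·0+(1)·1+(-1)·1+(-2)·0+(-2)·-3+(-2)·-3 = 12
  [I]: (-2)·0+(1)·0+(-1)·0+(-2)·1+(-2)·3+(-2)·2 = -12
  [M]: (-2)·1+(1)·0+(-1)·0+(-2)·0+(-2)·0+(-2)·-1 = 0
⇒ L^12 I^-12

{"L": 12, "I": -12, "M": 0}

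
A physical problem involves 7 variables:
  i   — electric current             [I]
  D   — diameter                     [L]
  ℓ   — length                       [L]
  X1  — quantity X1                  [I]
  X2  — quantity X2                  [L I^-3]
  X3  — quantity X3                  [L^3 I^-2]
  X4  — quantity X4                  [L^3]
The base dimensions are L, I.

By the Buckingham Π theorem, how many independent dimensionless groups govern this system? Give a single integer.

5

Write exponents as rows L,I / cols i,D,ℓ,X1,X2,X3,X4:
  L: [ 0  1  1  0  1  3  3]
  I: [ 1  0  0  1 -3 -2  0]
Echelon form has 2 nonzero rows (pivots: i,D)
n=7, r=2 ⇒ 5 dimensionless groups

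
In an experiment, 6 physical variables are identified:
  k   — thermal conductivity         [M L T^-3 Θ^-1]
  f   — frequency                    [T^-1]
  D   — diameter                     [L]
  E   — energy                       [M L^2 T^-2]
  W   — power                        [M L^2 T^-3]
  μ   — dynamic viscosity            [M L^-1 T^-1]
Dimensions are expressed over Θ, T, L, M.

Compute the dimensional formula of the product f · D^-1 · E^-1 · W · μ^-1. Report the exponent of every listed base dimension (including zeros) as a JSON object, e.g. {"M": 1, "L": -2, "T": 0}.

Write exponents as rows Θ,T,L,M / cols k,f,D,E,W,μ:
  Θ: [-1  0  0  0  0  0]
  T: [-3 -1  0 -2 -3 -1]
  L: [ 1  0  1  2  2 -1]
  M: [ 1  0  0  1  1  1]
  [Θ]: (1)·0+(-1)·0+(-1)·0+(1)·0+(-1)·0 = 0
  [T]: (1)·-1+(-1)·0+(-1)·-2+(1)·-3+(-1)·-1 = -1
  [L]: (1)·0+(-1)·1+(-1)·2+(1)·2+(-1)·-1 = 0
  [M]: (1)·0+(-1)·0+(-1)·1+(1)·1+(-1)·1 = -1
⇒ T^-1 M^-1

{"Θ": 0, "T": -1, "L": 0, "M": -1}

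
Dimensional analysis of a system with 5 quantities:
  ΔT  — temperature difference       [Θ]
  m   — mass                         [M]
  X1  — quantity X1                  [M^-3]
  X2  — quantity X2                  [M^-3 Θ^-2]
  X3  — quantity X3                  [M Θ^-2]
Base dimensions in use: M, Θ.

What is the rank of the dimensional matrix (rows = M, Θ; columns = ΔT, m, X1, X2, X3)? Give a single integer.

2

Write exponents as rows M,Θ / cols ΔT,m,X1,X2,X3:
  M: [ 0  1 -3 -3  1]
  Θ: [ 1  0  0 -2 -2]
RREF → pivots at {ΔT,m} ⇒ r = 2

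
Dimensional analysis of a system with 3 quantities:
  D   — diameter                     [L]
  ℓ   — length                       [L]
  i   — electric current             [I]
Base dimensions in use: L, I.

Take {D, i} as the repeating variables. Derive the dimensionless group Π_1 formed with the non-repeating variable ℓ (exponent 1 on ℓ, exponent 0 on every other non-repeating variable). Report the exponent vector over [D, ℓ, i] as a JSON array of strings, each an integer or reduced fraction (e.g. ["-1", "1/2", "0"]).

["-1", "1", "0"]

Exponent matrix [L,I] × [D,ℓ,i]:
  L: [ 1  1  0]
  I: [ 0  0  1]
Echelon form has 2 nonzero rows (pivots: D,i)
Repeat: D,i; free: ℓ
RREF:
  r0: [   1    1    0]
  r1: [   0    0    1]
Fix exponent of ℓ at 1; solve each RREF row for its pivot's exponent:
  r0: exp(D) + (1)·1 = 0 ⇒ exp(D) = -1
  r1: exp(i) + (0)·1 = 0 ⇒ exp(i) = 0
Π_1 = D^-1 · ℓ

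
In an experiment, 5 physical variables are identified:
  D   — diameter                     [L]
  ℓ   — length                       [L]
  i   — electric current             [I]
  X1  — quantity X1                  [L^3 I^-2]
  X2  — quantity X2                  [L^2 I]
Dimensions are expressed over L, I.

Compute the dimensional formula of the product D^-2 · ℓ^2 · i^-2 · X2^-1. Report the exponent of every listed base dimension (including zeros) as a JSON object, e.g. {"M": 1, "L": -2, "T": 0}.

Write exponents as rows L,I / cols D,ℓ,i,X1,X2:
  L: [ 1  1  0  3  2]
  I: [ 0  0  1 -2  1]
  [L]: (-2)·1+(2)·1+(-2)·0+(-1)·2 = -2
  [I]: (-2)·0+(2)·0+(-2)·1+(-1)·1 = -3
⇒ L^-2 I^-3

{"L": -2, "I": -3}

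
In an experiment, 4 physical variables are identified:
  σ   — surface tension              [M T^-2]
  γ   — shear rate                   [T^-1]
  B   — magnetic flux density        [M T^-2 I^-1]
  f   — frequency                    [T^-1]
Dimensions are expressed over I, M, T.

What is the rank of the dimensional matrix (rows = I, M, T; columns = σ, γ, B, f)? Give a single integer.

Dimensional matrix (I×M×T by σ×γ×B×f):
  I: [ 0  0 -1  0]
  M: [ 1  0  1  0]
  T: [-2 -1 -2 -1]
Echelon form has 3 nonzero rows (pivots: σ,γ,B)

3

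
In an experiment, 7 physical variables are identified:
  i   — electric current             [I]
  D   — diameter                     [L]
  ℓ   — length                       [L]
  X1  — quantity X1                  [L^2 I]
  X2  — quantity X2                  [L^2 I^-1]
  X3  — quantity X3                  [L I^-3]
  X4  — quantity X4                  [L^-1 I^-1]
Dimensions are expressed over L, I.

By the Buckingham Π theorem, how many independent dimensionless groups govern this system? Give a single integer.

5

Exponent matrix [L,I] × [i,D,ℓ,X1,X2,X3,X4]:
  L: [ 0  1  1  2  2  1 -1]
  I: [ 1  0  0  1 -1 -3 -1]
Echelon form has 2 nonzero rows (pivots: i,D)
n=7, r=2 ⇒ 5 dimensionless groups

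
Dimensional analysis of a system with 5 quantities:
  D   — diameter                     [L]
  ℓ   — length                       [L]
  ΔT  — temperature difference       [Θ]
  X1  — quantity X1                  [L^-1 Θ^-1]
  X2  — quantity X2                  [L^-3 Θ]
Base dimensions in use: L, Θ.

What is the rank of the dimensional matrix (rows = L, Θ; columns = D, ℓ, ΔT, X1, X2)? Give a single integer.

Exponent matrix [L,Θ] × [D,ℓ,ΔT,X1,X2]:
  L: [ 1  1  0 -1 -3]
  Θ: [ 0  0  1 -1  1]
RREF → pivots at {D,ΔT} ⇒ r = 2

2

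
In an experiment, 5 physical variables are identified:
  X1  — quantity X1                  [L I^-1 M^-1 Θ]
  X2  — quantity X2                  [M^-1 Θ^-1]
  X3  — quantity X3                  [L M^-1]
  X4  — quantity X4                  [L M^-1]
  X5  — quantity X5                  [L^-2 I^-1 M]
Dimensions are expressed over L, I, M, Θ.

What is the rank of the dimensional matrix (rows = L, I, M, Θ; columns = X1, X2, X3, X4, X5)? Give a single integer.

Exponent matrix [L,I,M,Θ] × [X1,X2,X3,X4,X5]:
  L: [ 1  0  1  1 -2]
  I: [-1  0  0  0 -1]
  M: [-1 -1 -1 -1  1]
  Θ: [ 1 -1  0  0  0]
Echelon form has 3 nonzero rows (pivots: X1,X2,X3)

3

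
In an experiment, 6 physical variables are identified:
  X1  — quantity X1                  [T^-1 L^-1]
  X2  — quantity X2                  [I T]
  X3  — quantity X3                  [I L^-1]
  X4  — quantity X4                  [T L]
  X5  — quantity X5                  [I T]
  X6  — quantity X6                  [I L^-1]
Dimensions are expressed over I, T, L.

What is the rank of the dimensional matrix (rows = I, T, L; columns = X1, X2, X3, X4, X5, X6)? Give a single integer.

2

Dimensional matrix (I×T×L by X1×X2×X3×X4×X5×X6):
  I: [ 0  1  1  0  1  1]
  T: [-1  1  0  1  1  0]
  L: [-1  0 -1  1  0 -1]
RREF → pivots at {X1,X2} ⇒ r = 2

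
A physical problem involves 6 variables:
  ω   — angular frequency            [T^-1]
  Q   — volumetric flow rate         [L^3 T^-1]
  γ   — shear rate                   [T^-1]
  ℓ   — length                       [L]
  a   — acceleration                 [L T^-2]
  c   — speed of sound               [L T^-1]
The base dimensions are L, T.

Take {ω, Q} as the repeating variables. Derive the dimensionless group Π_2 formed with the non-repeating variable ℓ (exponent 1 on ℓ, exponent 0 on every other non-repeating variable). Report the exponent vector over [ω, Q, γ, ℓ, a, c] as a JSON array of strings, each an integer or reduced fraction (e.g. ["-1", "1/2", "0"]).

Exponent matrix [L,T] × [ω,Q,γ,ℓ,a,c]:
  L: [ 0  3  0  1  1  1]
  T: [-1 -1 -1  0 -2 -1]
Row reduction gives pivot columns ω,Q; rank = 2
Pivot set = {ω,Q}, free = {γ,ℓ,a,c}
RREF:
  r0: [   1    0    1 -1/3  5/3  2/3]
  r1: [   0    1    0  1/3  1/3  1/3]
Fix exponent of ℓ at 1, γ at 0, a at 0, c at 0; solve each RREF row for its pivot's exponent:
  r0: exp(ω) + (-1/3)·1 = 0 ⇒ exp(ω) = 1/3
  r1: exp(Q) + (1/3)·1 = 0 ⇒ exp(Q) = -1/3
Π_2 = ω^(1/3) · Q^(-1/3) · ℓ

["1/3", "-1/3", "0", "1", "0", "0"]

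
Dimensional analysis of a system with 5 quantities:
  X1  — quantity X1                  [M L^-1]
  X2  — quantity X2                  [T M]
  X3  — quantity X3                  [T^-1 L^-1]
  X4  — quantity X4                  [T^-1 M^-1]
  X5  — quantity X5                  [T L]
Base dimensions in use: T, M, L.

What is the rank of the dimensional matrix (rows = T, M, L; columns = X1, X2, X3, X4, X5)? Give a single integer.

Dimensional matrix (T×M×L by X1×X2×X3×X4×X5):
  T: [ 0  1 -1 -1  1]
  M: [ 1  1  0 -1  0]
  L: [-1  0 -1  0  1]
RREF → pivots at {X1,X2} ⇒ r = 2

2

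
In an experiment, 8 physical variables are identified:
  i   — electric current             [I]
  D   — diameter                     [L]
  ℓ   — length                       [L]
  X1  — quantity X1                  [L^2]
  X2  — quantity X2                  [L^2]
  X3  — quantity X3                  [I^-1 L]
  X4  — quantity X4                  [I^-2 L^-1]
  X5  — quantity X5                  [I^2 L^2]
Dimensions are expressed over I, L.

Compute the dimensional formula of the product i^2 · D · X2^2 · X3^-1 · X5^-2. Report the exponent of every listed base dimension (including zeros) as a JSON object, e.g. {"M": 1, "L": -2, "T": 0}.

Dimensional matrix (I×L by i×D×ℓ×X1×X2×X3×X4×X5):
  I: [ 1  0  0  0  0 -1 -2  2]
  L: [ 0  1  1  2  2  1 -1  2]
  [I]: (2)·1+(1)·0+(2)·0+(-1)·-1+(-2)·2 = -1
  [L]: (2)·0+(1)·1+(2)·2+(-1)·1+(-2)·2 = 0
⇒ I^-1

{"I": -1, "L": 0}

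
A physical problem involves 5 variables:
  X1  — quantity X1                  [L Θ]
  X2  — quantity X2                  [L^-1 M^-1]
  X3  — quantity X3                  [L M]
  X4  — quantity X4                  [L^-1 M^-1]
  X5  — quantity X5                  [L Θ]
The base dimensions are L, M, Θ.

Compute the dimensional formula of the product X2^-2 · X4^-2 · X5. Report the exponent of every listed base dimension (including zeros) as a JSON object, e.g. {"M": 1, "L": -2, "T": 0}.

Dimensional matrix (L×M×Θ by X1×X2×X3×X4×X5):
  L: [ 1 -1  1 -1  1]
  M: [ 0 -1  1 -1  0]
  Θ: [ 1  0  0  0  1]
  [L]: (-2)·-1+(-2)·-1+(1)·1 = 5
  [M]: (-2)·-1+(-2)·-1+(1)·0 = 4
  [Θ]: (-2)·0+(-2)·0+(1)·1 = 1
⇒ L^5 M^4 Θ

{"L": 5, "M": 4, "Θ": 1}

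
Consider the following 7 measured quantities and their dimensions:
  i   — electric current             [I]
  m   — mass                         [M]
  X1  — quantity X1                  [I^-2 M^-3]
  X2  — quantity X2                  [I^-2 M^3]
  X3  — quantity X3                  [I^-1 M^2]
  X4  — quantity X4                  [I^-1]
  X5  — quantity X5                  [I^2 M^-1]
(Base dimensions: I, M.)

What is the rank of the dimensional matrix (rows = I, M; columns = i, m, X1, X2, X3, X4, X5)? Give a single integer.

2

Write exponents as rows I,M / cols i,m,X1,X2,X3,X4,X5:
  I: [ 1  0 -2 -2 -1 -1  2]
  M: [ 0  1 -3  3  2  0 -1]
RREF → pivots at {i,m} ⇒ r = 2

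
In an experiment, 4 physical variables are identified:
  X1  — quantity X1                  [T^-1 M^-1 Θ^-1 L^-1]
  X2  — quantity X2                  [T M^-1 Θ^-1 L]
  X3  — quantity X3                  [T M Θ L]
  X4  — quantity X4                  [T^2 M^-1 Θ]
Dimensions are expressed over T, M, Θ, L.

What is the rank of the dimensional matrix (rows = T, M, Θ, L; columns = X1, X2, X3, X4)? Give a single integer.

3

Dimensional matrix (T×M×Θ×L by X1×X2×X3×X4):
  T: [-1  1  1  2]
  M: [-1 -1  1 -1]
  Θ: [-1 -1  1  1]
  L: [-1  1  1  0]
Row reduction gives pivot columns X1,X2,X4; rank = 3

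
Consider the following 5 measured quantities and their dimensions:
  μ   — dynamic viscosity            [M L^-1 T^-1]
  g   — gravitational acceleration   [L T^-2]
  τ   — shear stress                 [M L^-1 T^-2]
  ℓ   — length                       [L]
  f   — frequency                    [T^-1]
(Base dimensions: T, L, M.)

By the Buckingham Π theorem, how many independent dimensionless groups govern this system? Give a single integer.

Write exponents as rows T,L,M / cols μ,g,τ,ℓ,f:
  T: [-1 -2 -2  0 -1]
  L: [-1  1 -1  1  0]
  M: [ 1  0  1  0  0]
Echelon form has 3 nonzero rows (pivots: μ,g,τ)
n=5, r=3 ⇒ 2 dimensionless groups

2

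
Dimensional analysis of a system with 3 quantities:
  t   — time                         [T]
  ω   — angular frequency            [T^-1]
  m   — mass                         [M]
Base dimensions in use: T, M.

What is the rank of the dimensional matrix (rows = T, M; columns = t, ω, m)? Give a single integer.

Dimensional matrix (T×M by t×ω×m):
  T: [ 1 -1  0]
  M: [ 0  0  1]
RREF → pivots at {t,m} ⇒ r = 2

2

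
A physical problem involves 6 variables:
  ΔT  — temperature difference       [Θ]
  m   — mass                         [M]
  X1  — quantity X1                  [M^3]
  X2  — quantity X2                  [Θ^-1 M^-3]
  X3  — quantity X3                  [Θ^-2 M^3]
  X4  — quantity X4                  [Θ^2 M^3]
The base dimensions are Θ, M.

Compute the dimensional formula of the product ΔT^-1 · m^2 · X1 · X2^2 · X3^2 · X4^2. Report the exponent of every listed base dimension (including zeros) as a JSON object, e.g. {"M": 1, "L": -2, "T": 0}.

{"Θ": -3, "M": 11}

Dimensional matrix (Θ×M by ΔT×m×X1×X2×X3×X4):
  Θ: [ 1  0  0 -1 -2  2]
  M: [ 0  1  3 -3  3  3]
  [Θ]: (-1)·1+(2)·0+(1)·0+(2)·-1+(2)·-2+(2)·2 = -3
  [M]: (-1)·0+(2)·1+(1)·3+(2)·-3+(2)·3+(2)·3 = 11
⇒ Θ^-3 M^11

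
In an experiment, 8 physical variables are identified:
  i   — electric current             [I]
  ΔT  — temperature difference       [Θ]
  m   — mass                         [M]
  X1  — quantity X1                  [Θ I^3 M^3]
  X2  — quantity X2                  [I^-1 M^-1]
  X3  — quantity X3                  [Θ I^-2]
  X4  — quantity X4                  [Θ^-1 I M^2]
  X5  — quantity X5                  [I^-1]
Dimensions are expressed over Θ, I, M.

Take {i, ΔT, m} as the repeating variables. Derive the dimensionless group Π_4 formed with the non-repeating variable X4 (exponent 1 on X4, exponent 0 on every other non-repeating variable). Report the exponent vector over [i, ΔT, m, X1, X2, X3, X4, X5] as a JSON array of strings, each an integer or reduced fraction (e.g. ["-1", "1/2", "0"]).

Exponent matrix [Θ,I,M] × [i,ΔT,m,X1,X2,X3,X4,X5]:
  Θ: [ 0  1  0  1  0  1 -1  0]
  I: [ 1  0  0  3 -1 -2  1 -1]
  M: [ 0  0  1  3 -1  0  2  0]
Row reduction gives pivot columns i,ΔT,m; rank = 3
Pivot set = {i,ΔT,m}, free = {X1,X2,X3,X4,X5}
RREF:
  r0: [   1    0    0    3   -1   -2    1   -1]
  r1: [   0    1    0    1    0    1   -1    0]
  r2: [   0    0    1    3   -1    0    2    0]
Fix exponent of X4 at 1, X1 at 0, X2 at 0, X3 at 0, X5 at 0; solve each RREF row for its pivot's exponent:
  r0: exp(i) + (1)·1 = 0 ⇒ exp(i) = -1
  r1: exp(ΔT) + (-1)·1 = 0 ⇒ exp(ΔT) = 1
  r2: exp(m) + (2)·1 = 0 ⇒ exp(m) = -2
Π_4 = i^-1 · ΔT · m^-2 · X4

["-1", "1", "-2", "0", "0", "0", "1", "0"]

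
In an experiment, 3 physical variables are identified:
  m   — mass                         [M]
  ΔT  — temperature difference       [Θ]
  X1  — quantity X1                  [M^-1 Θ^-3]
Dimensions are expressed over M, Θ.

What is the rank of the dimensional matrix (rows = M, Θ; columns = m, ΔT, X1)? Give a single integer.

2

Exponent matrix [M,Θ] × [m,ΔT,X1]:
  M: [ 1  0 -1]
  Θ: [ 0  1 -3]
RREF → pivots at {m,ΔT} ⇒ r = 2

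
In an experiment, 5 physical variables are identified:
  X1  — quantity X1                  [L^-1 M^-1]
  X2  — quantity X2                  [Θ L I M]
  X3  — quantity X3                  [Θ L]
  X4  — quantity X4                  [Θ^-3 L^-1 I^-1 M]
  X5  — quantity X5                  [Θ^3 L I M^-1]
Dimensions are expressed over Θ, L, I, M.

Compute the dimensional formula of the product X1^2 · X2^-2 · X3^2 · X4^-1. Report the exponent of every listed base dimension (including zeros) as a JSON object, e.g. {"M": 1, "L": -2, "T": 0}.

{"Θ": 3, "L": -1, "I": -1, "M": -5}

Exponent matrix [Θ,L,I,M] × [X1,X2,X3,X4,X5]:
  Θ: [ 0  1  1 -3  3]
  L: [-1  1  1 -1  1]
  I: [ 0  1  0 -1  1]
  M: [-1  1  0  1 -1]
  [Θ]: (2)·0+(-2)·1+(2)·1+(-1)·-3 = 3
  [L]: (2)·-1+(-2)·1+(2)·1+(-1)·-1 = -1
  [I]: (2)·0+(-2)·1+(2)·0+(-1)·-1 = -1
  [M]: (2)·-1+(-2)·1+(2)·0+(-1)·1 = -5
⇒ Θ^3 L^-1 I^-1 M^-5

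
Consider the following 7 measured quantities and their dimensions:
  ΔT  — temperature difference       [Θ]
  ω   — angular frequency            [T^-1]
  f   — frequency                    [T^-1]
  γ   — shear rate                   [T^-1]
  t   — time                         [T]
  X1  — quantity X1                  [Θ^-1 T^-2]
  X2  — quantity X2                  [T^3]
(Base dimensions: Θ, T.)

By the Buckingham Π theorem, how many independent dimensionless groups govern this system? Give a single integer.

5

Dimensional matrix (Θ×T by ΔT×ω×f×γ×t×X1×X2):
  Θ: [ 1  0  0  0  0 -1  0]
  T: [ 0 -1 -1 -1  1 -2  3]
Echelon form has 2 nonzero rows (pivots: ΔT,ω)
7 vars − rank 2 = 5 Π groups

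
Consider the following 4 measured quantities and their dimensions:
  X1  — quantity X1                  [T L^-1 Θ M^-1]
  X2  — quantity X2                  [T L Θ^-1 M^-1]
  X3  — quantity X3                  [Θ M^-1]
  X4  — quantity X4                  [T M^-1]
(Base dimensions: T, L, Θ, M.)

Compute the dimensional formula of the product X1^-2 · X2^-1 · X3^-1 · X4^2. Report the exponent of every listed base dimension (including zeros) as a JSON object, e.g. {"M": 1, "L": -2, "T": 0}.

Exponent matrix [T,L,Θ,M] × [X1,X2,X3,X4]:
  T: [ 1  1  0  1]
  L: [-1  1  0  0]
  Θ: [ 1 -1  1  0]
  M: [-1 -1 -1 -1]
  [T]: (-2)·1+(-1)·1+(-1)·0+(2)·1 = -1
  [L]: (-2)·-1+(-1)·1+(-1)·0+(2)·0 = 1
  [Θ]: (-2)·1+(-1)·-1+(-1)·1+(2)·0 = -2
  [M]: (-2)·-1+(-1)·-1+(-1)·-1+(2)·-1 = 2
⇒ T^-1 L Θ^-2 M^2

{"T": -1, "L": 1, "Θ": -2, "M": 2}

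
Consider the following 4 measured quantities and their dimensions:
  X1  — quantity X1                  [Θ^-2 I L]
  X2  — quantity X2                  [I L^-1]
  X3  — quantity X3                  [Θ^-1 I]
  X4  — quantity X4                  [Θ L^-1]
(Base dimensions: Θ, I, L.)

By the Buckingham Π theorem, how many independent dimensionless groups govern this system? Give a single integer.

Write exponents as rows Θ,I,L / cols X1,X2,X3,X4:
  Θ: [-2  0 -1  1]
  I: [ 1  1  1  0]
  L: [ 1 -1  0 -1]
RREF → pivots at {X1,X2} ⇒ r = 2
n=4, r=2 ⇒ 2 dimensionless groups

2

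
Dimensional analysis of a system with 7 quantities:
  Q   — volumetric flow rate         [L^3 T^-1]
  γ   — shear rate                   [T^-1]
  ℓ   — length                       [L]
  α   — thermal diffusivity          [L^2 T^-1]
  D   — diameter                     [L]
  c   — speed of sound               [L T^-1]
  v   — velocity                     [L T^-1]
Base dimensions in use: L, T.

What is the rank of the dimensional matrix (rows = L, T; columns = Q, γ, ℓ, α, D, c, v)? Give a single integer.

Write exponents as rows L,T / cols Q,γ,ℓ,α,D,c,v:
  L: [ 3  0  1  2  1  1  1]
  T: [-1 -1  0 -1  0 -1 -1]
Echelon form has 2 nonzero rows (pivots: Q,γ)

2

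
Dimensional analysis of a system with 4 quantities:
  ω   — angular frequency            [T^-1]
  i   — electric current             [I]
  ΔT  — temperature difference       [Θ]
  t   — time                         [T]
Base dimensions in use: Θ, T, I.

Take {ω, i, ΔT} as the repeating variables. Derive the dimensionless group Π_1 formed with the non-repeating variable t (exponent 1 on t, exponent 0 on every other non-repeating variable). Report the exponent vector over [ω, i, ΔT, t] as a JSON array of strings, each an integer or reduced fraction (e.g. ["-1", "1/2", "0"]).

["1", "0", "0", "1"]

Exponent matrix [Θ,T,I] × [ω,i,ΔT,t]:
  Θ: [ 0  0  1  0]
  T: [-1  0  0  1]
  I: [ 0  1  0  0]
Row reduction gives pivot columns ω,i,ΔT; rank = 3
Repeat: ω,i,ΔT; free: t
RREF:
  r0: [   1    0    0   -1]
  r1: [   0    1    0    0]
  r2: [   0    0    1    0]
Fix exponent of t at 1; solve each RREF row for its pivot's exponent:
  r0: exp(ω) + (-1)·1 = 0 ⇒ exp(ω) = 1
  r1: exp(i) + (0)·1 = 0 ⇒ exp(i) = 0
  r2: exp(ΔT) + (0)·1 = 0 ⇒ exp(ΔT) = 0
Π_1 = ω · t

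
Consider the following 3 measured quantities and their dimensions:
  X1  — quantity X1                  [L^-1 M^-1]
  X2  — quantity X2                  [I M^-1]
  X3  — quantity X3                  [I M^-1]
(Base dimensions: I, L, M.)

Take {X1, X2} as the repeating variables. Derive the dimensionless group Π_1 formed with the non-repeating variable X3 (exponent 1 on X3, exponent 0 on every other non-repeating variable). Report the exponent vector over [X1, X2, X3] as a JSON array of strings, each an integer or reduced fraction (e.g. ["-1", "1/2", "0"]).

["0", "-1", "1"]

Dimensional matrix (I×L×M by X1×X2×X3):
  I: [ 0  1  1]
  L: [-1  0  0]
  M: [-1 -1 -1]
Row reduction gives pivot columns X1,X2; rank = 2
Repeat: X1,X2; free: X3
RREF:
  r0: [   1    0    0]
  r1: [   0    1    1]
  r2: [   0    0    0]
Fix exponent of X3 at 1; solve each RREF row for its pivot's exponent:
  r0: exp(X1) + (0)·1 = 0 ⇒ exp(X1) = 0
  r1: exp(X2) + (1)·1 = 0 ⇒ exp(X2) = -1
Π_1 = X2^-1 · X3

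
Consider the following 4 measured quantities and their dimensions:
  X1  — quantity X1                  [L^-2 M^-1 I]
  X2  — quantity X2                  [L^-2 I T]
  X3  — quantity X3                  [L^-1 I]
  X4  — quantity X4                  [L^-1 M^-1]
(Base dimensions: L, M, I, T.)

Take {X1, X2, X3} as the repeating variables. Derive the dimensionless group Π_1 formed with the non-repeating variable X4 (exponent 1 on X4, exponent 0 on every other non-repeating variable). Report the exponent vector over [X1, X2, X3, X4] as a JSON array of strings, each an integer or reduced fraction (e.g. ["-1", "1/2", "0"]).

Write exponents as rows L,M,I,T / cols X1,X2,X3,X4:
  L: [-2 -2 -1 -1]
  M: [-1  0  0 -1]
  I: [ 1  1  1  0]
  T: [ 0  1  0  0]
Echelon form has 3 nonzero rows (pivots: X1,X2,X3)
Pivot set = {X1,X2,X3}, free = {X4}
RREF:
  r0: [   1    0    0    1]
  r1: [   0    1    0    0]
  r2: [   0    0    1   -1]
  r3: [   0    0    0    0]
Fix exponent of X4 at 1; solve each RREF row for its pivot's exponent:
  r0: exp(X1) + (1)·1 = 0 ⇒ exp(X1) = -1
  r1: exp(X2) + (0)·1 = 0 ⇒ exp(X2) = 0
  r2: exp(X3) + (-1)·1 = 0 ⇒ exp(X3) = 1
Π_1 = X1^-1 · X3 · X4

["-1", "0", "1", "1"]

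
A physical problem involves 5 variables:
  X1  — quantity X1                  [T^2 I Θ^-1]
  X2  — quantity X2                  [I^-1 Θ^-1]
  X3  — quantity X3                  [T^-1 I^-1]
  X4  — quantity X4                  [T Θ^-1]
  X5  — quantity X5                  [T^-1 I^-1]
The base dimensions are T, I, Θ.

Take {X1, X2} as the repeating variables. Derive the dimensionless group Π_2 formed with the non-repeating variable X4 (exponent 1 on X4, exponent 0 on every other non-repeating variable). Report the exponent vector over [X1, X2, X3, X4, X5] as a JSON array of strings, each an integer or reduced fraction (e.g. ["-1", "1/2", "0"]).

Write exponents as rows T,I,Θ / cols X1,X2,X3,X4,X5:
  T: [ 2  0 -1  1 -1]
  I: [ 1 -1 -1  0 -1]
  Θ: [-1 -1  0 -1  0]
Row reduction gives pivot columns X1,X2; rank = 2
Pivot set = {X1,X2}, free = {X3,X4,X5}
RREF:
  r0: [   1    0 -1/2  1/2 -1/2]
  r1: [   0    1  1/2  1/2  1/2]
  r2: [   0    0    0    0    0]
Fix exponent of X4 at 1, X3 at 0, X5 at 0; solve each RREF row for its pivot's exponent:
  r0: exp(X1) + (1/2)·1 = 0 ⇒ exp(X1) = -1/2
  r1: exp(X2) + (1/2)·1 = 0 ⇒ exp(X2) = -1/2
Π_2 = X1^(-1/2) · X2^(-1/2) · X4

["-1/2", "-1/2", "0", "1", "0"]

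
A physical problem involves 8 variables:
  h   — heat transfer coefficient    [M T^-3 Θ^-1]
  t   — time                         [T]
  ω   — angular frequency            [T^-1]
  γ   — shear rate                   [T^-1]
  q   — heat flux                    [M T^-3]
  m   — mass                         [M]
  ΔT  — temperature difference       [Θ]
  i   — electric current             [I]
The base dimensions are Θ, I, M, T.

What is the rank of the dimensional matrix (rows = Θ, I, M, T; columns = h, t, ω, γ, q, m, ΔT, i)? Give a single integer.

4

Write exponents as rows Θ,I,M,T / cols h,t,ω,γ,q,m,ΔT,i:
  Θ: [-1  0  0  0  0  0  1  0]
  I: [ 0  0  0  0  0  0  0  1]
  M: [ 1  0  0  0  1  1  0  0]
  T: [-3  1 -1 -1 -3  0  0  0]
Row reduction gives pivot columns h,t,q,i; rank = 4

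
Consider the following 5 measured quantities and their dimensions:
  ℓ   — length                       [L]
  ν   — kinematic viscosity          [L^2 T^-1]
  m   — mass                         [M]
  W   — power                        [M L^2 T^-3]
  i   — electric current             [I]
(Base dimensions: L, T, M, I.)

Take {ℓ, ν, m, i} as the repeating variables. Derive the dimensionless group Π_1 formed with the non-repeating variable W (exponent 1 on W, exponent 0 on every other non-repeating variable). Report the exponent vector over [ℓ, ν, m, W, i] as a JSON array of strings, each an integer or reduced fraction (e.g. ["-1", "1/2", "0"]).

Exponent matrix [L,T,M,I] × [ℓ,ν,m,W,i]:
  L: [ 1  2  0  2  0]
  T: [ 0 -1  0 -3  0]
  M: [ 0  0  1  1  0]
  I: [ 0  0  0  0  1]
Row reduction gives pivot columns ℓ,ν,m,i; rank = 4
Pivot set = {ℓ,ν,m,i}, free = {W}
RREF:
  r0: [   1    0    0   -4    0]
  r1: [   0    1    0    3    0]
  r2: [   0    0    1    1    0]
  r3: [   0    0    0    0    1]
Fix exponent of W at 1; solve each RREF row for its pivot's exponent:
  r0: exp(ℓ) + (-4)·1 = 0 ⇒ exp(ℓ) = 4
  r1: exp(ν) + (3)·1 = 0 ⇒ exp(ν) = -3
  r2: exp(m) + (1)·1 = 0 ⇒ exp(m) = -1
  r3: exp(i) + (0)·1 = 0 ⇒ exp(i) = 0
Π_1 = ℓ^4 · ν^-3 · m^-1 · W

["4", "-3", "-1", "1", "0"]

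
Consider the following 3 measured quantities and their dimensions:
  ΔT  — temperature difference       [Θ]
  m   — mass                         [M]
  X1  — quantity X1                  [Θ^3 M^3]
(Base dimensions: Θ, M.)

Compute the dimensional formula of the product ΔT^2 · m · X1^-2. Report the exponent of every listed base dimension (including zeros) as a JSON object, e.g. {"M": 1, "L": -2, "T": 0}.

Dimensional matrix (Θ×M by ΔT×m×X1):
  Θ: [ 1  0  3]
  M: [ 0  1  3]
  [Θ]: (2)·1+(1)·0+(-2)·3 = -4
  [M]: (2)·0+(1)·1+(-2)·3 = -5
⇒ Θ^-4 M^-5

{"Θ": -4, "M": -5}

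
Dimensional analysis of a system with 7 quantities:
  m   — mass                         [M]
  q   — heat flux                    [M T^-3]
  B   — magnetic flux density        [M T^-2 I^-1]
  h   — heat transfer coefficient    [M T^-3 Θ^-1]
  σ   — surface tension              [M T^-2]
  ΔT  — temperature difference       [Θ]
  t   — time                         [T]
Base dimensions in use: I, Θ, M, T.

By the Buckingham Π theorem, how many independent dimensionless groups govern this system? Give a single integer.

3

Dimensional matrix (I×Θ×M×T by m×q×B×h×σ×ΔT×t):
  I: [ 0  0 -1  0  0  0  0]
  Θ: [ 0  0  0 -1  0  1  0]
  M: [ 1  1  1  1  1  0  0]
  T: [ 0 -3 -2 -3 -2  0  1]
Row reduction gives pivot columns m,q,B,h; rank = 4
7 vars − rank 4 = 3 Π groups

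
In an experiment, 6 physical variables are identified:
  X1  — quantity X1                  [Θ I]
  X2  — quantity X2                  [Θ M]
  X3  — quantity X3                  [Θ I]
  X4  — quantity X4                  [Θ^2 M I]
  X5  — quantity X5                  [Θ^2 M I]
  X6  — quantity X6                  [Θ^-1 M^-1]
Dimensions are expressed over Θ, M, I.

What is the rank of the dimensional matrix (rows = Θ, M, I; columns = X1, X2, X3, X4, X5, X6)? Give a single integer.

Write exponents as rows Θ,M,I / cols X1,X2,X3,X4,X5,X6:
  Θ: [ 1  1  1  2  2 -1]
  M: [ 0  1  0  1  1 -1]
  I: [ 1  0  1  1  1  0]
Row reduction gives pivot columns X1,X2; rank = 2

2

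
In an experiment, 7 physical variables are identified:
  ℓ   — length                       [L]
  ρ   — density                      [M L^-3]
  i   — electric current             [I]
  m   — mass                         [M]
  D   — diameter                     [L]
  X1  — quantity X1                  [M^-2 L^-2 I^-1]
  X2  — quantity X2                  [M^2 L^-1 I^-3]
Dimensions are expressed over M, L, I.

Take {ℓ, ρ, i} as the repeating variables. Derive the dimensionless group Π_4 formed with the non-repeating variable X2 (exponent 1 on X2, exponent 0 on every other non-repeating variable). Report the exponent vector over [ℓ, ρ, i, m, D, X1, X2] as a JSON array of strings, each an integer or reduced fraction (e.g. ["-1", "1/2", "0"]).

["-5", "-2", "3", "0", "0", "0", "1"]

Exponent matrix [M,L,I] × [ℓ,ρ,i,m,D,X1,X2]:
  M: [ 0  1  0  1  0 -2  2]
  L: [ 1 -3  0  0  1 -2 -1]
  I: [ 0  0  1  0  0 -1 -3]
RREF → pivots at {ℓ,ρ,i} ⇒ r = 3
Pivot set = {ℓ,ρ,i}, free = {m,D,X1,X2}
RREF:
  r0: [   1    0    0    3    1   -8    5]
  r1: [   0    1    0    1    0   -2    2]
  r2: [   0    0    1    0    0   -1   -3]
Fix exponent of X2 at 1, m at 0, D at 0, X1 at 0; solve each RREF row for its pivot's exponent:
  r0: exp(ℓ) + (5)·1 = 0 ⇒ exp(ℓ) = -5
  r1: exp(ρ) + (2)·1 = 0 ⇒ exp(ρ) = -2
  r2: exp(i) + (-3)·1 = 0 ⇒ exp(i) = 3
Π_4 = ℓ^-5 · ρ^-2 · i^3 · X2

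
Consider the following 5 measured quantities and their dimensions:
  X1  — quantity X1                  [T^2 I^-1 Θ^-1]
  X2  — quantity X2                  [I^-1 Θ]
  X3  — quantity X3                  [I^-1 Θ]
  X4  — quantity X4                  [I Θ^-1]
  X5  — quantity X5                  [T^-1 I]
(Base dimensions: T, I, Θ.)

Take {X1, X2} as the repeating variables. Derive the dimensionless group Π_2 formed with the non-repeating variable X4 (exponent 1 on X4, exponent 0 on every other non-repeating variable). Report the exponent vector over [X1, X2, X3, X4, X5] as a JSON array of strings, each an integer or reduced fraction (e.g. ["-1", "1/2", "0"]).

Write exponents as rows T,I,Θ / cols X1,X2,X3,X4,X5:
  T: [ 2  0  0  0 -1]
  I: [-1 -1 -1  1  1]
  Θ: [-1  1  1 -1  0]
RREF → pivots at {X1,X2} ⇒ r = 2
Pivot set = {X1,X2}, free = {X3,X4,X5}
RREF:
  r0: [   1    0    0    0 -1/2]
  r1: [   0    1    1   -1 -1/2]
  r2: [   0    0    0    0    0]
Fix exponent of X4 at 1, X3 at 0, X5 at 0; solve each RREF row for its pivot's exponent:
  r0: exp(X1) + (0)·1 = 0 ⇒ exp(X1) = 0
  r1: exp(X2) + (-1)·1 = 0 ⇒ exp(X2) = 1
Π_2 = X2 · X4

["0", "1", "0", "1", "0"]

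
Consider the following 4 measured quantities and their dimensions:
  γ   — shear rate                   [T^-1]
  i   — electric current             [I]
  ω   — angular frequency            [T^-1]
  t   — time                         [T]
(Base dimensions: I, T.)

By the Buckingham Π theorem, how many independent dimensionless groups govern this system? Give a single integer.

2

Write exponents as rows I,T / cols γ,i,ω,t:
  I: [ 0  1  0  0]
  T: [-1  0 -1  1]
RREF → pivots at {γ,i} ⇒ r = 2
n=4, r=2 ⇒ 2 dimensionless groups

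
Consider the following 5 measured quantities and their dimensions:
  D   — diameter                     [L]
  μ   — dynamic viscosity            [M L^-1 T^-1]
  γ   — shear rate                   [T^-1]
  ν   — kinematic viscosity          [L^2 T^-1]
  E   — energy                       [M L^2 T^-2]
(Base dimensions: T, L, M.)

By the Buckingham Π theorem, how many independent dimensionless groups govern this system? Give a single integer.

2

Write exponents as rows T,L,M / cols D,μ,γ,ν,E:
  T: [ 0 -1 -1 -1 -2]
  L: [ 1 -1  0  2  2]
  M: [ 0  1  0  0  1]
Row reduction gives pivot columns D,μ,γ; rank = 3
5 vars − rank 3 = 2 Π groups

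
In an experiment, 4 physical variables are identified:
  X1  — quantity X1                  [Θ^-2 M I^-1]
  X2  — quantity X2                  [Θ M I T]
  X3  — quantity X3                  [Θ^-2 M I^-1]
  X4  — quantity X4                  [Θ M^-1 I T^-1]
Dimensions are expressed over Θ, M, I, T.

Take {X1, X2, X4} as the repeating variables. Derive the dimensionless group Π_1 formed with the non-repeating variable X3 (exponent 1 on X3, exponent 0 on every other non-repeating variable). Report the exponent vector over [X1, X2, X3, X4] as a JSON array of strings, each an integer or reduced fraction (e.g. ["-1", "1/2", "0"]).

["-1", "0", "1", "0"]

Write exponents as rows Θ,M,I,T / cols X1,X2,X3,X4:
  Θ: [-2  1 -2  1]
  M: [ 1  1  1 -1]
  I: [-1  1 -1  1]
  T: [ 0  1  0 -1]
RREF → pivots at {X1,X2,X4} ⇒ r = 3
Pivot set = {X1,X2,X4}, free = {X3}
RREF:
  r0: [   1    0    1    0]
  r1: [   0    1    0    0]
  r2: [   0    0    0    1]
  r3: [   0    0    0    0]
Fix exponent of X3 at 1; solve each RREF row for its pivot's exponent:
  r0: exp(X1) + (1)·1 = 0 ⇒ exp(X1) = -1
  r1: exp(X2) + (0)·1 = 0 ⇒ exp(X2) = 0
  r2: exp(X4) + (0)·1 = 0 ⇒ exp(X4) = 0
Π_1 = X1^-1 · X3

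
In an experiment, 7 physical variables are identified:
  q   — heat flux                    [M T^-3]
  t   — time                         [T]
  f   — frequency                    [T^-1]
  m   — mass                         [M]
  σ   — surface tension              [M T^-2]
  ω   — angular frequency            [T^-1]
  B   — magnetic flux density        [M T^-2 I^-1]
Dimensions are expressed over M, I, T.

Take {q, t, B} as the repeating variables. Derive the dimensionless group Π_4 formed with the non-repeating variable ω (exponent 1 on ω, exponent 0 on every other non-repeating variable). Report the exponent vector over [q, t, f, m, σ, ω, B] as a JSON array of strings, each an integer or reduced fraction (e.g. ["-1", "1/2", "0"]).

["0", "1", "0", "0", "0", "1", "0"]

Write exponents as rows M,I,T / cols q,t,f,m,σ,ω,B:
  M: [ 1  0  0  1  1  0  1]
  I: [ 0  0  0  0  0  0 -1]
  T: [-3  1 -1  0 -2 -1 -2]
Echelon form has 3 nonzero rows (pivots: q,t,B)
Pivot set = {q,t,B}, free = {f,m,σ,ω}
RREF:
  r0: [   1    0    0    1    1    0    0]
  r1: [   0    1   -1    3    1   -1    0]
  r2: [   0    0    0    0    0    0    1]
Fix exponent of ω at 1, f at 0, m at 0, σ at 0; solve each RREF row for its pivot's exponent:
  r0: exp(q) + (0)·1 = 0 ⇒ exp(q) = 0
  r1: exp(t) + (-1)·1 = 0 ⇒ exp(t) = 1
  r2: exp(B) + (0)·1 = 0 ⇒ exp(B) = 0
Π_4 = t · ω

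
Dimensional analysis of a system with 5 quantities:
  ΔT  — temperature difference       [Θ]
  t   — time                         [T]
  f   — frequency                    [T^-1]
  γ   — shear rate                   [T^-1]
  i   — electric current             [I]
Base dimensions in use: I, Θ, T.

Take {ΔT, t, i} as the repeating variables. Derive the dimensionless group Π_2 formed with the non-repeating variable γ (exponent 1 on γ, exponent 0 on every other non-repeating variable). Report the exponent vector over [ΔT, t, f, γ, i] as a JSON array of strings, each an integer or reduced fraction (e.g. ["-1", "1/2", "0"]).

Dimensional matrix (I×Θ×T by ΔT×t×f×γ×i):
  I: [ 0  0  0  0  1]
  Θ: [ 1  0  0  0  0]
  T: [ 0  1 -1 -1  0]
Echelon form has 3 nonzero rows (pivots: ΔT,t,i)
Pivot set = {ΔT,t,i}, free = {f,γ}
RREF:
  r0: [   1    0    0    0    0]
  r1: [   0    1   -1   -1    0]
  r2: [   0    0    0    0    1]
Fix exponent of γ at 1, f at 0; solve each RREF row for its pivot's exponent:
  r0: exp(ΔT) + (0)·1 = 0 ⇒ exp(ΔT) = 0
  r1: exp(t) + (-1)·1 = 0 ⇒ exp(t) = 1
  r2: exp(i) + (0)·1 = 0 ⇒ exp(i) = 0
Π_2 = t · γ

["0", "1", "0", "1", "0"]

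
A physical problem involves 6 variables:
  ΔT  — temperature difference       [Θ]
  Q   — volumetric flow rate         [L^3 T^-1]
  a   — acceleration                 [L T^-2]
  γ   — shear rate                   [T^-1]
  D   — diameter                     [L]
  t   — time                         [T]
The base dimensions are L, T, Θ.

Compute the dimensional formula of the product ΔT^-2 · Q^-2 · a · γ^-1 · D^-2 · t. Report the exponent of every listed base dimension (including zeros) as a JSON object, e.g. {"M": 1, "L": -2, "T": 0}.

Dimensional matrix (L×T×Θ by ΔT×Q×a×γ×D×t):
  L: [ 0  3  1  0  1  0]
  T: [ 0 -1 -2 -1  0  1]
  Θ: [ 1  0  0  0  0  0]
  [L]: (-2)·0+(-2)·3+(1)·1+(-1)·0+(-2)·1+(1)·0 = -7
  [T]: (-2)·0+(-2)·-1+(1)·-2+(-1)·-1+(-2)·0+(1)·1 = 2
  [Θ]: (-2)·1+(-2)·0+(1)·0+(-1)·0+(-2)·0+(1)·0 = -2
⇒ L^-7 T^2 Θ^-2

{"L": -7, "T": 2, "Θ": -2}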